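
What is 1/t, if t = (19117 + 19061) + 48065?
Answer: 1/86243 ≈ 1.1595e-5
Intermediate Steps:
t = 86243 (t = 38178 + 48065 = 86243)
1/t = 1/86243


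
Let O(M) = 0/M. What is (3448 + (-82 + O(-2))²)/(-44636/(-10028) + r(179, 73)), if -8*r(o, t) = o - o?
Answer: 25501204/11159 ≈ 2285.3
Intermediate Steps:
O(M) = 0
r(o, t) = 0 (r(o, t) = -(o - o)/8 = -⅛*0 = 0)
(3448 + (-82 + O(-2))²)/(-44636/(-10028) + r(179, 73)) = (3448 + (-82 + 0)²)/(-44636/(-10028) + 0) = (3448 + (-82)²)/(-44636*(-1/10028) + 0) = (3448 + 6724)/(11159/2507 + 0) = 10172/(11159/2507) = 10172*(2507/11159) = 25501204/11159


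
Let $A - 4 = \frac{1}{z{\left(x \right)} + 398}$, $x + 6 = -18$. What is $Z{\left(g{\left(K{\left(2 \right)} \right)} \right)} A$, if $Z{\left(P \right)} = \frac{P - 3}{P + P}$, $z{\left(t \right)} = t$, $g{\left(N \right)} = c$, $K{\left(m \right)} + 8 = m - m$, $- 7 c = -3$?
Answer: $- \frac{4491}{374} \approx -12.008$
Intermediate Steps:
$c = \frac{3}{7}$ ($c = \left(- \frac{1}{7}\right) \left(-3\right) = \frac{3}{7} \approx 0.42857$)
$x = -24$ ($x = -6 - 18 = -24$)
$K{\left(m \right)} = -8$ ($K{\left(m \right)} = -8 + \left(m - m\right) = -8 + 0 = -8$)
$g{\left(N \right)} = \frac{3}{7}$
$Z{\left(P \right)} = \frac{-3 + P}{2 P}$
$A = \frac{1497}{374}$ ($A = 4 + \frac{1}{-24 + 398} = 4 + \frac{1}{374} = \frac{1497}{374} \approx 4.0027$)
$Z{\left(g{\left(K{\left(2 \right)} \right)} \right)} A = \frac{-3 + \frac{3}{7}}{2 \cdot \frac{3}{7}} \cdot \frac{1497}{374} = \frac{1}{2} \cdot \frac{7}{3} \left(- \frac{18}{7}\right) \frac{1497}{374} = \left(-3\right) \frac{1497}{374} = - \frac{4491}{374}$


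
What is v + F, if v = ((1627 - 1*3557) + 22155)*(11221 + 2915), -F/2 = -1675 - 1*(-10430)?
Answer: 285883090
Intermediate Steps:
F = -17510 (F = -2*(-1675 - 1*(-10430)) = -2*(-1675 + 10430) = -2*8755 = -17510)
v = 285900600 (v = ((1627 - 3557) + 22155)*14136 = (-1930 + 22155)*14136 = 20225*14136 = 285900600)
v + F = 285900600 - 17510 = 285883090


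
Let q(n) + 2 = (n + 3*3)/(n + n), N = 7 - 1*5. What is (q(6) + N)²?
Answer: 25/16 ≈ 1.5625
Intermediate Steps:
N = 2 (N = 7 - 5 = 2)
q(n) = -2 + (9 + n)/(2*n) (q(n) = -2 + (n + 3*3)/(n + n) = -2 + (n + 9)/((2*n)) = -2 + (9 + n)*(1/(2*n)) = -2 + (9 + n)/(2*n))
(q(6) + N)² = ((3/2)*(3 - 1*6)/6 + 2)² = ((3/2)*(⅙)*(3 - 6) + 2)² = ((3/2)*(⅙)*(-3) + 2)² = (-¾ + 2)² = (5/4)² = 25/16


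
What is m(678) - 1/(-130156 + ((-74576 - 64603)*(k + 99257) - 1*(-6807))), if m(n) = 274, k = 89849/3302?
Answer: 12502170196746652/45628358382275 ≈ 274.00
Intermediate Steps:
k = 89849/3302 (k = 89849*(1/3302) = 89849/3302 ≈ 27.210)
m(678) - 1/(-130156 + ((-74576 - 64603)*(k + 99257) - 1*(-6807))) = 274 - 1/(-130156 + ((-74576 - 64603)*(89849/3302 + 99257) - 1*(-6807))) = 274 - 1/(-130156 + (-139179*327836463/3302 + 6807)) = 274 - 1/(-130156 + (-45627951083877/3302 + 6807)) = 274 - 1/(-130156 - 45627928607163/3302) = 274 - 1/(-45628358382275/3302) = 274 - 1*(-3302/45628358382275) = 274 + 3302/45628358382275 = 12502170196746652/45628358382275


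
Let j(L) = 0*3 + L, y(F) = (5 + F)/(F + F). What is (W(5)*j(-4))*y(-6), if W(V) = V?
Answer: -5/3 ≈ -1.6667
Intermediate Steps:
y(F) = (5 + F)/(2*F) (y(F) = (5 + F)/((2*F)) = (5 + F)*(1/(2*F)) = (5 + F)/(2*F))
j(L) = L (j(L) = 0 + L = L)
(W(5)*j(-4))*y(-6) = (5*(-4))*((½)*(5 - 6)/(-6)) = -10*(-1)*(-1)/6 = -20*1/12 = -5/3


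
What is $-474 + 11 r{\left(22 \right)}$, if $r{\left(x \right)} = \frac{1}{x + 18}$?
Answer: $- \frac{18949}{40} \approx -473.73$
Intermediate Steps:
$r{\left(x \right)} = \frac{1}{18 + x}$
$-474 + 11 r{\left(22 \right)} = -474 + \frac{11}{18 + 22} = -474 + \frac{11}{40} = - \frac{18949}{40}$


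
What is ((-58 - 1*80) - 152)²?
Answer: 84100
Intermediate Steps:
((-58 - 1*80) - 152)² = ((-58 - 80) - 152)² = (-138 - 152)² = (-290)² = 84100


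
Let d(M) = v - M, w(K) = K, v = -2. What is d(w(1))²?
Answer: 9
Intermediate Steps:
d(M) = -2 - M
d(w(1))² = (-2 - 1*1)² = (-2 - 1)² = (-3)² = 9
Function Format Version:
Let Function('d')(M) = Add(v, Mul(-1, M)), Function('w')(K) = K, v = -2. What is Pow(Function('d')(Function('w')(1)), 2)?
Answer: 9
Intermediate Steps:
Function('d')(M) = Add(-2, Mul(-1, M))
Pow(Function('d')(Function('w')(1)), 2) = Pow(Add(-2, Mul(-1, 1)), 2) = Pow(Add(-2, -1), 2) = Pow(-3, 2) = 9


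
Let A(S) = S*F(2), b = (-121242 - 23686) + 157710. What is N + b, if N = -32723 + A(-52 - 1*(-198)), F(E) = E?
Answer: -19649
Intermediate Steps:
b = 12782 (b = -144928 + 157710 = 12782)
A(S) = 2*S (A(S) = S*2 = 2*S)
N = -32431 (N = -32723 + 2*(-52 - 1*(-198)) = -32723 + 2*(-52 + 198) = -32723 + 2*146 = -32723 + 292 = -32431)
N + b = -32431 + 12782 = -19649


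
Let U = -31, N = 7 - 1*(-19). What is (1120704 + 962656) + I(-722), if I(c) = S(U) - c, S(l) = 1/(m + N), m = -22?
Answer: 8336329/4 ≈ 2.0841e+6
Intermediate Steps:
N = 26 (N = 7 + 19 = 26)
S(l) = ¼ (S(l) = 1/(-22 + 26) = 1/4 = ¼)
I(c) = ¼ - c
(1120704 + 962656) + I(-722) = (1120704 + 962656) + (¼ - 1*(-722)) = 2083360 + (¼ + 722) = 2083360 + 2889/4 = 8336329/4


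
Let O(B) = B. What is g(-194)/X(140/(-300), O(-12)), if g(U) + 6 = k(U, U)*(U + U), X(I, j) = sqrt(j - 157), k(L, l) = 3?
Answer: 90*I ≈ 90.0*I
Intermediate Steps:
X(I, j) = sqrt(-157 + j)
g(U) = -6 + 6*U (g(U) = -6 + 3*(U + U) = -6 + 3*(2*U) = -6 + 6*U)
g(-194)/X(140/(-300), O(-12)) = (-6 + 6*(-194))/(sqrt(-157 - 12)) = (-6 - 1164)/(sqrt(-169)) = -1170*(-I/13) = -(-90)*I = 90*I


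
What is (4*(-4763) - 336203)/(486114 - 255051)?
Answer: -355255/231063 ≈ -1.5375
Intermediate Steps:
(4*(-4763) - 336203)/(486114 - 255051) = (-19052 - 336203)/231063 = -355255*1/231063 = -355255/231063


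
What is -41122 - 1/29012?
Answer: -1193031465/29012 ≈ -41122.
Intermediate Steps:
-41122 - 1/29012 = -1193031465/29012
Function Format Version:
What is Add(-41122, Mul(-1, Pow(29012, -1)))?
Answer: Rational(-1193031465, 29012) ≈ -41122.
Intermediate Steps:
Add(-41122, Mul(-1, Pow(29012, -1))) = Add(-41122, Mul(-1, Rational(1, 29012))) = Add(-41122, Rational(-1, 29012)) = Rational(-1193031465, 29012)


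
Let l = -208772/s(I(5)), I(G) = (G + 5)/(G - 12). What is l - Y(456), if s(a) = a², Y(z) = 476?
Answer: -2569357/25 ≈ -1.0277e+5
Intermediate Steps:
I(G) = (5 + G)/(-12 + G)
l = -2557457/25 (l = -208772*(-12 + 5)²/(5 + 5)² = -208772/((10/(-7))²) = -208772/((-⅐*10)²) = -208772/((-10/7)²) = -208772/100/49 = -208772*49/100 = -2557457/25 ≈ -1.0230e+5)
l - Y(456) = -2557457/25 - 1*476 = -2557457/25 - 476 = -2569357/25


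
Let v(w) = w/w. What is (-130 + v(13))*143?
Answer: -18447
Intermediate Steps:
v(w) = 1
(-130 + v(13))*143 = (-130 + 1)*143 = -129*143 = -18447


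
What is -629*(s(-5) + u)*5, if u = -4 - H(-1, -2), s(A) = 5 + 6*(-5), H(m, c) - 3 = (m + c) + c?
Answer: 84915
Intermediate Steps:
H(m, c) = 3 + m + 2*c (H(m, c) = 3 + ((m + c) + c) = 3 + ((c + m) + c) = 3 + (m + 2*c) = 3 + m + 2*c)
s(A) = -25 (s(A) = 5 - 30 = -25)
u = -2 (u = -4 - (3 - 1 + 2*(-2)) = -4 - (3 - 1 - 4) = -4 - 1*(-2) = -4 + 2 = -2)
-629*(s(-5) + u)*5 = -629*(-25 - 2)*5 = -(-16983)*5 = -629*(-135) = 84915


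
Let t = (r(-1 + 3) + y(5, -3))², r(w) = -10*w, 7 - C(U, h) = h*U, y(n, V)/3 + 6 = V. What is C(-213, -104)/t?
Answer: -22145/2209 ≈ -10.025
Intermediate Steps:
y(n, V) = -18 + 3*V
C(U, h) = 7 - U*h (C(U, h) = 7 - h*U = 7 - U*h)
t = 2209 (t = (-10*(-1 + 3) + (-18 + 3*(-3)))² = (-10*2 + (-18 - 9))² = (-20 - 27)² = (-47)² = 2209)
C(-213, -104)/t = (7 - 1*(-213)*(-104))/2209 = (7 - 22152)*(1/2209) = -22145*1/2209 = -22145/2209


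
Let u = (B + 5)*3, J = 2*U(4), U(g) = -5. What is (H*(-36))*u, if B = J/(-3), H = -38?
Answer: 34200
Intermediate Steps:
J = -10 (J = 2*(-5) = -10)
B = 10/3 (B = -10/(-3) = -10*(-1/3) = 10/3 ≈ 3.3333)
u = 25 (u = (10/3 + 5)*3 = (25/3)*3 = 25)
(H*(-36))*u = -38*(-36)*25 = 1368*25 = 34200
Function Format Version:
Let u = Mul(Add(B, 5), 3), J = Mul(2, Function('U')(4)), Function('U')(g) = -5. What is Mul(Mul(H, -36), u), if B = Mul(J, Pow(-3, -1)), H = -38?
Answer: 34200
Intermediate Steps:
J = -10 (J = Mul(2, -5) = -10)
B = Rational(10, 3) (B = Mul(-10, Pow(-3, -1)) = Mul(-10, Rational(-1, 3)) = Rational(10, 3) ≈ 3.3333)
u = 25 (u = Mul(Add(Rational(10, 3), 5), 3) = Mul(Rational(25, 3), 3) = 25)
Mul(Mul(H, -36), u) = Mul(Mul(-38, -36), 25) = Mul(1368, 25) = 34200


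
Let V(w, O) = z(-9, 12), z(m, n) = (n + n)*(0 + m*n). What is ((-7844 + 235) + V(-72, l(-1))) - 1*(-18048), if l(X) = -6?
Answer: 7847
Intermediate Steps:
z(m, n) = 2*m*n² (z(m, n) = (2*n)*(m*n) = 2*m*n²)
V(w, O) = -2592 (V(w, O) = 2*(-9)*12² = 2*(-9)*144 = -2592)
((-7844 + 235) + V(-72, l(-1))) - 1*(-18048) = ((-7844 + 235) - 2592) - 1*(-18048) = (-7609 - 2592) + 18048 = -10201 + 18048 = 7847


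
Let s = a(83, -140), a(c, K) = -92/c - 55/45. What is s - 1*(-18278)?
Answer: 13651925/747 ≈ 18276.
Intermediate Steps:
a(c, K) = -11/9 - 92/c (a(c, K) = -92/c - 55*1/45 = -92/c - 11/9 = -11/9 - 92/c)
s = -1741/747 (s = -11/9 - 92/83 = -1741/747 ≈ -2.3307)
s - 1*(-18278) = -1741/747 - 1*(-18278) = -1741/747 + 18278 = 13651925/747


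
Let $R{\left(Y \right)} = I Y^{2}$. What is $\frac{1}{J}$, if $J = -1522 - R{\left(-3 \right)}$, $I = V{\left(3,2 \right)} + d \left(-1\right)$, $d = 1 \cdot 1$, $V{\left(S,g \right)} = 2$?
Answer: $- \frac{1}{1531} \approx -0.00065317$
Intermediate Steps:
$d = 1$
$I = 1$ ($I = 2 + 1 \left(-1\right) = 2 - 1 = 1$)
$R{\left(Y \right)} = Y^{2}$ ($R{\left(Y \right)} = 1 Y^{2} = Y^{2}$)
$J = -1531$ ($J = -1522 - \left(-3\right)^{2} = -1522 - 9 = -1531$)
$\frac{1}{J} = \frac{1}{-1531} = - \frac{1}{1531}$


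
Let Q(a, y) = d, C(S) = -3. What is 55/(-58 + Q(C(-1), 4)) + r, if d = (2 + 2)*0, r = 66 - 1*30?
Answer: 2033/58 ≈ 35.052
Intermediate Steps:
r = 36 (r = 66 - 30 = 36)
d = 0 (d = 4*0 = 0)
Q(a, y) = 0
55/(-58 + Q(C(-1), 4)) + r = 55/(-58 + 0) + 36 = 55/(-58) + 36 = -1/58*55 + 36 = -55/58 + 36 = 2033/58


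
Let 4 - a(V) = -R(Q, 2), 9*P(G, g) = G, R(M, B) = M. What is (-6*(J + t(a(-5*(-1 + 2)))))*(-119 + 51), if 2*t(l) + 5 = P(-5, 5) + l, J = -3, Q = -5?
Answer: -7684/3 ≈ -2561.3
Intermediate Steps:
P(G, g) = G/9
a(V) = -1 (a(V) = 4 - (-1)*(-5) = 4 - 1*5 = 4 - 5 = -1)
t(l) = -25/9 + l/2 (t(l) = -5/2 + ((⅑)*(-5) + l)/2 = -5/2 + (-5/9 + l)/2 = -5/2 + (-5/18 + l/2) = -25/9 + l/2)
(-6*(J + t(a(-5*(-1 + 2)))))*(-119 + 51) = (-6*(-3 + (-25/9 + (½)*(-1))))*(-119 + 51) = -6*(-3 + (-25/9 - ½))*(-68) = -6*(-3 - 59/18)*(-68) = -6*(-113/18)*(-68) = (113/3)*(-68) = -7684/3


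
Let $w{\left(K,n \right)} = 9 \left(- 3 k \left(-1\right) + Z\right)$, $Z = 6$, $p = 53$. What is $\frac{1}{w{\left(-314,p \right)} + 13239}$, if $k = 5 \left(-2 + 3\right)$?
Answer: $\frac{1}{13428} \approx 7.4471 \cdot 10^{-5}$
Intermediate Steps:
$k = 5$ ($k = 5 \cdot 1 = 5$)
$w{\left(K,n \right)} = 189$ ($w{\left(K,n \right)} = 9 \left(\left(-3\right) 5 \left(-1\right) + 6\right) = 9 \left(\left(-15\right) \left(-1\right) + 6\right) = 9 \left(15 + 6\right) = 9 \cdot 21 = 189$)
$\frac{1}{w{\left(-314,p \right)} + 13239} = \frac{1}{189 + 13239} = \frac{1}{13428}$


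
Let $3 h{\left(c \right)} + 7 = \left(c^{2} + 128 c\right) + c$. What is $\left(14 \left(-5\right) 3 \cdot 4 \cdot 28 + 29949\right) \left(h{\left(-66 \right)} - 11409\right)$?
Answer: $-82274056$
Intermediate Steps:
$h{\left(c \right)} = - \frac{7}{3} + 43 c + \frac{c^{2}}{3}$ ($h{\left(c \right)} = - \frac{7}{3} + \frac{\left(c^{2} + 128 c\right) + c}{3} = - \frac{7}{3} + \frac{c^{2} + 129 c}{3} = - \frac{7}{3} + \left(43 c + \frac{c^{2}}{3}\right) = - \frac{7}{3} + 43 c + \frac{c^{2}}{3}$)
$\left(14 \left(-5\right) 3 \cdot 4 \cdot 28 + 29949\right) \left(h{\left(-66 \right)} - 11409\right) = \left(14 \left(-5\right) 3 \cdot 4 \cdot 28 + 29949\right) \left(\left(- \frac{7}{3} + 43 \left(-66\right) + \frac{\left(-66\right)^{2}}{3}\right) - 11409\right) = \left(14 \left(\left(-15\right) 4\right) 28 + 29949\right) \left(\left(- \frac{7}{3} - 2838 + \frac{1}{3} \cdot 4356\right) - 11409\right) = \left(14 \left(-60\right) 28 + 29949\right) \left(\left(- \frac{7}{3} - 2838 + 1452\right) - 11409\right) = \left(\left(-840\right) 28 + 29949\right) \left(- \frac{4165}{3} - 11409\right) = \left(-23520 + 29949\right) \left(- \frac{38392}{3}\right) = 6429 \left(- \frac{38392}{3}\right) = -82274056$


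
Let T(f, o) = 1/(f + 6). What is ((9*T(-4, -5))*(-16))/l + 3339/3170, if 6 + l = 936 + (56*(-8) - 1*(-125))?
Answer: 1798533/1924190 ≈ 0.93470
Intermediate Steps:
T(f, o) = 1/(6 + f)
l = 607 (l = -6 + (936 + (56*(-8) - 1*(-125))) = -6 + (936 + (-448 + 125)) = -6 + (936 - 323) = -6 + 613 = 607)
((9*T(-4, -5))*(-16))/l + 3339/3170 = ((9/(6 - 4))*(-16))/607 + 3339/3170 = ((9/2)*(-16))*(1/607) + 3339*(1/3170) = ((9*(½))*(-16))*(1/607) + 3339/3170 = ((9/2)*(-16))*(1/607) + 3339/3170 = -72*1/607 + 3339/3170 = -72/607 + 3339/3170 = 1798533/1924190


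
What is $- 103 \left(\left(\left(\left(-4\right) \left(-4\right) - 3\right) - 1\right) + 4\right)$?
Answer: $-1648$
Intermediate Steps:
$- 103 \left(\left(\left(\left(-4\right) \left(-4\right) - 3\right) - 1\right) + 4\right) = - 103 \left(\left(\left(16 - 3\right) - 1\right) + 4\right) = - 103 \left(\left(13 - 1\right) + 4\right) = - 103 \left(12 + 4\right) = \left(-103\right) 16 = -1648$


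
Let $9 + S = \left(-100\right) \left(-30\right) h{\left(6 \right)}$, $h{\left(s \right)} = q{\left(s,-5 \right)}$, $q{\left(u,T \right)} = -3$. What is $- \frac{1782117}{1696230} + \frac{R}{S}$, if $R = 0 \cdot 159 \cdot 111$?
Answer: $- \frac{198013}{188470} \approx -1.0506$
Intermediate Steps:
$h{\left(s \right)} = -3$
$S = -9009$ ($S = -9 + \left(-100\right) \left(-30\right) \left(-3\right) = -9 + 3000 \left(-3\right) = -9 - 9000 = -9009$)
$R = 0$ ($R = 0 \cdot 111 = 0$)
$- \frac{1782117}{1696230} + \frac{R}{S} = - \frac{1782117}{1696230} + \frac{0}{-9009} = \left(-1782117\right) \frac{1}{1696230} + 0 \left(- \frac{1}{9009}\right) = - \frac{198013}{188470} + 0 = - \frac{198013}{188470}$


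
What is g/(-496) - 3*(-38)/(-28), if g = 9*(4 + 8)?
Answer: -3723/868 ≈ -4.2892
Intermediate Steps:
g = 108 (g = 9*12 = 108)
g/(-496) - 3*(-38)/(-28) = 108/(-496) - 3*(-38)/(-28) = 108*(-1/496) + 114*(-1/28) = -27/124 - 57/14 = -3723/868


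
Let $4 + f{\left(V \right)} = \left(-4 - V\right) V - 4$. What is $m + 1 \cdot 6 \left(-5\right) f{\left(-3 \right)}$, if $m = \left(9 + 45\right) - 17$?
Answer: $187$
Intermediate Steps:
$f{\left(V \right)} = -8 + V \left(-4 - V\right)$ ($f{\left(V \right)} = -4 + \left(\left(-4 - V\right) V - 4\right) = -4 + \left(V \left(-4 - V\right) - 4\right) = -4 + \left(-4 + V \left(-4 - V\right)\right) = -8 + V \left(-4 - V\right)$)
$m = 37$ ($m = 54 - 17 = 37$)
$m + 1 \cdot 6 \left(-5\right) f{\left(-3 \right)} = 37 + 1 \cdot 6 \left(-5\right) \left(-8 - \left(-3\right)^{2} - -12\right) = 37 + 6 \left(-5\right) \left(-8 - 9 + 12\right) = 37 - 30 \left(-8 - 9 + 12\right) = 37 - -150 = 37 + 150 = 187$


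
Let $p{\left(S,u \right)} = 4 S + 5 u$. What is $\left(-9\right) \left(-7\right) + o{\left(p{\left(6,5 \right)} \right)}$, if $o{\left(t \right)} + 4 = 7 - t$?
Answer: $17$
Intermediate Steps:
$o{\left(t \right)} = 3 - t$ ($o{\left(t \right)} = -4 - \left(-7 + t\right) = 3 - t$)
$\left(-9\right) \left(-7\right) + o{\left(p{\left(6,5 \right)} \right)} = \left(-9\right) \left(-7\right) - \left(-3 + 24 + 25\right) = 63 + \left(3 - \left(24 + 25\right)\right) = 63 + \left(3 - 49\right) = 63 - 46 = 17$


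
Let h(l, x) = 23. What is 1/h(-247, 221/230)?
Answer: 1/23 ≈ 0.043478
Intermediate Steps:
1/h(-247, 221/230) = 1/23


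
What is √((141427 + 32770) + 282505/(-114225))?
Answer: 2*√22727770676895/22845 ≈ 417.37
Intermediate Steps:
√((141427 + 32770) + 282505/(-114225)) = √(174197 + 282505*(-1/114225)) = √(174197 - 56501/22845) = √(3979473964/22845) = 2*√22727770676895/22845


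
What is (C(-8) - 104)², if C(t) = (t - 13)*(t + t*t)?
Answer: 1638400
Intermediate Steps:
C(t) = (-13 + t)*(t + t²)
(C(-8) - 104)² = (-8*(-13 + (-8)² - 12*(-8)) - 104)² = (-8*(-13 + 64 + 96) - 104)² = (-8*147 - 104)² = (-1176 - 104)² = (-1280)² = 1638400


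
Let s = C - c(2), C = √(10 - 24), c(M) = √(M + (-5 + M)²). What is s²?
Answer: -3 - 2*I*√154 ≈ -3.0 - 24.819*I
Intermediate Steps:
C = I*√14 (C = √(-14) = I*√14 ≈ 3.7417*I)
s = -√11 + I*√14 (s = I*√14 - √(2 + (-5 + 2)²) = I*√14 - √(2 + (-3)²) = I*√14 - √(2 + 9) = I*√14 - √11 = -√11 + I*√14 ≈ -3.3166 + 3.7417*I)
s² = (-√11 + I*√14)²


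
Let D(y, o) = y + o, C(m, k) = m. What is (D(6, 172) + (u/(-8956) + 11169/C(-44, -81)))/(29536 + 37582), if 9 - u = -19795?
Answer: -7689387/6612196888 ≈ -0.0011629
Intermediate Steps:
u = 19804 (u = 9 - 1*(-19795) = 9 + 19795 = 19804)
D(y, o) = o + y
(D(6, 172) + (u/(-8956) + 11169/C(-44, -81)))/(29536 + 37582) = ((172 + 6) + (19804/(-8956) + 11169/(-44)))/(29536 + 37582) = (178 + (19804*(-1/8956) + 11169*(-1/44)))/67118 = (178 + (-4951/2239 - 11169/44))*(1/67118) = (178 - 25225235/98516)*(1/67118) = -7689387/98516*1/67118 = -7689387/6612196888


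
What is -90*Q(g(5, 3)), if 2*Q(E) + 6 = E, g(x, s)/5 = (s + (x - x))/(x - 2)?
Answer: 45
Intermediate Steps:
g(x, s) = 5*s/(-2 + x) (g(x, s) = 5*((s + (x - x))/(x - 2)) = 5*((s + 0)/(-2 + x)) = 5*(s/(-2 + x)) = 5*s/(-2 + x))
Q(E) = -3 + E/2
-90*Q(g(5, 3)) = -90*(-3 + (5*3/(-2 + 5))/2) = -90*(-3 + (5*3/3)/2) = -90*(-3 + (5*3*(⅓))/2) = -90*(-3 + (½)*5) = -90*(-3 + 5/2) = -90*(-½) = 45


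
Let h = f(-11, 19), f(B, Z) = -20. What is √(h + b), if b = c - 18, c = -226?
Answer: 2*I*√66 ≈ 16.248*I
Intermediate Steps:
h = -20
b = -244 (b = -226 - 18 = -244)
√(h + b) = √(-20 - 244) = √(-264) = 2*I*√66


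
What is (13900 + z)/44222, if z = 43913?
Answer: 57813/44222 ≈ 1.3073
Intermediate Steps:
(13900 + z)/44222 = (13900 + 43913)/44222 = 57813*(1/44222) = 57813/44222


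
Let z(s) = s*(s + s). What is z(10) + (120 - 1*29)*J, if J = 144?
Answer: 13304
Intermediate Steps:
z(s) = 2*s² (z(s) = s*(2*s) = 2*s²)
z(10) + (120 - 1*29)*J = 2*10² + (120 - 1*29)*144 = 2*100 + (120 - 29)*144 = 200 + 91*144 = 200 + 13104 = 13304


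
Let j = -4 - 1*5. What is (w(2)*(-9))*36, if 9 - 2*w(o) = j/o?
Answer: -2187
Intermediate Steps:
j = -9 (j = -4 - 5 = -9)
w(o) = 9/2 + 9/(2*o) (w(o) = 9/2 - (-9)/(2*o) = 9/2 + 9/(2*o))
(w(2)*(-9))*36 = (((9/2)*(1 + 2)/2)*(-9))*36 = (((9/2)*(1/2)*3)*(-9))*36 = ((27/4)*(-9))*36 = -243/4*36 = -2187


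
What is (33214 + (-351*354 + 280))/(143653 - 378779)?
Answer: 45380/117563 ≈ 0.38601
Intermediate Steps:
(33214 + (-351*354 + 280))/(143653 - 378779) = (33214 + (-124254 + 280))/(-235126) = (33214 - 123974)*(-1/235126) = -90760*(-1/235126) = 45380/117563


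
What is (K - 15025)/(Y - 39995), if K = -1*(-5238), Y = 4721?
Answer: 9787/35274 ≈ 0.27746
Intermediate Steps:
K = 5238
(K - 15025)/(Y - 39995) = (5238 - 15025)/(4721 - 39995) = -9787/(-35274) = -9787*(-1/35274) = 9787/35274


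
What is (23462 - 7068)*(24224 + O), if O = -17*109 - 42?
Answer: 366061626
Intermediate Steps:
O = -1895 (O = -1853 - 42 = -1895)
(23462 - 7068)*(24224 + O) = (23462 - 7068)*(24224 - 1895) = 16394*22329 = 366061626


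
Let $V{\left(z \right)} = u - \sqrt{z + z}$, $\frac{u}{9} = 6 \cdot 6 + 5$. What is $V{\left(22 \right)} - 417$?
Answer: $-48 - 2 \sqrt{11} \approx -54.633$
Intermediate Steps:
$u = 369$ ($u = 9 \left(6 \cdot 6 + 5\right) = 9 \left(36 + 5\right) = 9 \cdot 41 = 369$)
$V{\left(z \right)} = 369 - \sqrt{2} \sqrt{z}$ ($V{\left(z \right)} = 369 - \sqrt{z + z} = 369 - \sqrt{2 z} = 369 - \sqrt{2} \sqrt{z}$)
$V{\left(22 \right)} - 417 = \left(369 - \sqrt{2} \sqrt{22}\right) - 417 = \left(369 - 2 \sqrt{11}\right) - 417 = -48 - 2 \sqrt{11}$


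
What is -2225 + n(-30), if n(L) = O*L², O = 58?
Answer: 49975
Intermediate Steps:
n(L) = 58*L²
-2225 + n(-30) = -2225 + 58*(-30)² = -2225 + 58*900 = -2225 + 52200 = 49975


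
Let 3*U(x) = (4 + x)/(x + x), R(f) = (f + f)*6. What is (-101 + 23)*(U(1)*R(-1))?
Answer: 780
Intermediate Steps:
R(f) = 12*f (R(f) = (2*f)*6 = 12*f)
U(x) = (4 + x)/(6*x) (U(x) = ((4 + x)/(x + x))/3 = ((4 + x)/((2*x)))/3 = ((4 + x)*(1/(2*x)))/3 = ((4 + x)/(2*x))/3 = (4 + x)/(6*x))
(-101 + 23)*(U(1)*R(-1)) = (-101 + 23)*(((⅙)*(4 + 1)/1)*(12*(-1))) = -78*(⅙)*1*5*(-12) = -65*(-12) = -78*(-10) = 780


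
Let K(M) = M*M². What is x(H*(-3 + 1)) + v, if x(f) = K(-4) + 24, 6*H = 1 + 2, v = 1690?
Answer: 1650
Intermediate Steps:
K(M) = M³
H = ½ (H = (1 + 2)/6 = (⅙)*3 = ½ ≈ 0.50000)
x(f) = -40 (x(f) = (-4)³ + 24 = -64 + 24 = -40)
x(H*(-3 + 1)) + v = -40 + 1690 = 1650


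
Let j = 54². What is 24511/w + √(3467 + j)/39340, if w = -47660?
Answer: -24511/47660 + √6383/39340 ≈ -0.51226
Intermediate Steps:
j = 2916
24511/w + √(3467 + j)/39340 = 24511/(-47660) + √(3467 + 2916)/39340 = 24511*(-1/47660) + √6383*(1/39340) = -24511/47660 + √6383/39340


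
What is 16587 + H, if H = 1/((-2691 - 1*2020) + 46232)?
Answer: 688708828/41521 ≈ 16587.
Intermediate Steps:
H = 1/41521 (H = 1/((-2691 - 2020) + 46232) = 1/(-4711 + 46232) = 1/41521 ≈ 2.4084e-5)
16587 + H = 16587 + 1/41521 = 688708828/41521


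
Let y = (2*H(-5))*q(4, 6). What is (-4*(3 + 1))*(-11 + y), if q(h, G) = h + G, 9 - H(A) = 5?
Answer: -1104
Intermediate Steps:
H(A) = 4 (H(A) = 9 - 1*5 = 9 - 5 = 4)
q(h, G) = G + h
y = 80 (y = (2*4)*(6 + 4) = 8*10 = 80)
(-4*(3 + 1))*(-11 + y) = (-4*(3 + 1))*(-11 + 80) = -4*4*69 = -16*69 = -1104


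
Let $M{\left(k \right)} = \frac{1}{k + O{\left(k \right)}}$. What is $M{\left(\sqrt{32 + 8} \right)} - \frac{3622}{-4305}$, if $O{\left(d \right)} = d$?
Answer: $\frac{3622}{4305} + \frac{\sqrt{10}}{40} \approx 0.9204$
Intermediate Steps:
$M{\left(k \right)} = \frac{1}{2 k}$ ($M{\left(k \right)} = \frac{1}{k + k} = \frac{1}{2 k}$)
$M{\left(\sqrt{32 + 8} \right)} - \frac{3622}{-4305} = \frac{1}{2 \sqrt{32 + 8}} - \frac{3622}{-4305} = \frac{1}{2 \sqrt{40}} - 3622 \left(- \frac{1}{4305}\right) = \frac{1}{2 \cdot 2 \sqrt{10}} - - \frac{3622}{4305} = \frac{\frac{1}{20} \sqrt{10}}{2} + \frac{3622}{4305} = \frac{\sqrt{10}}{40} + \frac{3622}{4305} = \frac{3622}{4305} + \frac{\sqrt{10}}{40}$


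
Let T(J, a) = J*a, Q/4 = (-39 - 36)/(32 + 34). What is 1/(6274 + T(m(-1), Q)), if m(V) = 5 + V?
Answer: 11/68814 ≈ 0.00015985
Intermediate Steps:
Q = -50/11 (Q = 4*((-39 - 36)/(32 + 34)) = 4*(-75/66) = 4*(-75*1/66) = 4*(-25/22) = -50/11 ≈ -4.5455)
1/(6274 + T(m(-1), Q)) = 1/(6274 + (5 - 1)*(-50/11)) = 1/(6274 + 4*(-50/11)) = 1/(6274 - 200/11) = 1/(68814/11) = 11/68814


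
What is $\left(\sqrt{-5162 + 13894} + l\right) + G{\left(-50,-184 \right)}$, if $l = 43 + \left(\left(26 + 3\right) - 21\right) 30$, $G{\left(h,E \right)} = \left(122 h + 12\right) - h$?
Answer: $-5755 + 2 \sqrt{2183} \approx -5661.6$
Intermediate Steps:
$G{\left(h,E \right)} = 12 + 121 h$ ($G{\left(h,E \right)} = \left(12 + 122 h\right) - h = 12 + 121 h$)
$l = 283$ ($l = 43 + \left(29 - 21\right) 30 = 43 + 8 \cdot 30 = 43 + 240 = 283$)
$\left(\sqrt{-5162 + 13894} + l\right) + G{\left(-50,-184 \right)} = \left(\sqrt{-5162 + 13894} + 283\right) + \left(12 + 121 \left(-50\right)\right) = \left(\sqrt{8732} + 283\right) + \left(12 - 6050\right) = \left(2 \sqrt{2183} + 283\right) - 6038 = \left(283 + 2 \sqrt{2183}\right) - 6038 = -5755 + 2 \sqrt{2183}$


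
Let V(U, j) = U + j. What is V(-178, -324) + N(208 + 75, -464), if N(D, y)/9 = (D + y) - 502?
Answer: -6649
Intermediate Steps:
N(D, y) = -4518 + 9*D + 9*y (N(D, y) = 9*((D + y) - 502) = 9*(-502 + D + y) = -4518 + 9*D + 9*y)
V(-178, -324) + N(208 + 75, -464) = (-178 - 324) + (-4518 + 9*(208 + 75) + 9*(-464)) = -502 + (-4518 + 9*283 - 4176) = -502 + (-4518 + 2547 - 4176) = -502 - 6147 = -6649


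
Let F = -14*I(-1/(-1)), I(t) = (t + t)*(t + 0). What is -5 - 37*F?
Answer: 1031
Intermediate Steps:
I(t) = 2*t² (I(t) = (2*t)*t = 2*t²)
F = -28 (F = -28*(-1/(-1))² = -28*(-1*(-1))² = -28*1² = -28 ≈ -28.000)
-5 - 37*F = -5 - 37*(-28) = -5 + 1036 = 1031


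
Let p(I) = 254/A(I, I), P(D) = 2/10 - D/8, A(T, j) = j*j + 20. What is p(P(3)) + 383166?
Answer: 12280493534/32049 ≈ 3.8318e+5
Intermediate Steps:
A(T, j) = 20 + j² (A(T, j) = j² + 20 = 20 + j²)
P(D) = ⅕ - D/8 (P(D) = 2*(⅒) - D*(⅛) = ⅕ - D/8)
p(I) = 254/(20 + I²)
p(P(3)) + 383166 = 254/(20 + (⅕ - ⅛*3)²) + 383166 = 254/(20 + (⅕ - 3/8)²) + 383166 = 254/(20 + (-7/40)²) + 383166 = 254/(20 + 49/1600) + 383166 = 254/(32049/1600) + 383166 = 254*(1600/32049) + 383166 = 406400/32049 + 383166 = 12280493534/32049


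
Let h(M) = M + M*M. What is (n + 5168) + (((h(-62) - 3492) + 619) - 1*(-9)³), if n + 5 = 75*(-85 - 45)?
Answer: -2949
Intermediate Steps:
h(M) = M + M²
n = -9755 (n = -5 + 75*(-85 - 45) = -5 + 75*(-130) = -5 - 9750 = -9755)
(n + 5168) + (((h(-62) - 3492) + 619) - 1*(-9)³) = (-9755 + 5168) + (((-62*(1 - 62) - 3492) + 619) - 1*(-9)³) = -4587 + (((-62*(-61) - 3492) + 619) - 1*(-729)) = -4587 + (((3782 - 3492) + 619) + 729) = -4587 + ((290 + 619) + 729) = -4587 + (909 + 729) = -4587 + 1638 = -2949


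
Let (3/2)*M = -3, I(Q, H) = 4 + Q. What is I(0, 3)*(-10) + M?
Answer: -42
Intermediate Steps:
M = -2 (M = (⅔)*(-3) = -2)
I(0, 3)*(-10) + M = (4 + 0)*(-10) - 2 = 4*(-10) - 2 = -40 - 2 = -42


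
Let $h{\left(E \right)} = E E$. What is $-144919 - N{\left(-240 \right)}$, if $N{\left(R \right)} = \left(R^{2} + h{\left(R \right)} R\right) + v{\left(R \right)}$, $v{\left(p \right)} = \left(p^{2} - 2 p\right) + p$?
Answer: $13563641$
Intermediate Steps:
$v{\left(p \right)} = p^{2} - p$
$h{\left(E \right)} = E^{2}$
$N{\left(R \right)} = R^{2} + R^{3} + R \left(-1 + R\right)$ ($N{\left(R \right)} = \left(R^{2} + R^{2} R\right) + R \left(-1 + R\right) = \left(R^{2} + R^{3}\right) + R \left(-1 + R\right) = R^{2} + R^{3} + R \left(-1 + R\right)$)
$-144919 - N{\left(-240 \right)} = -144919 - - 240 \left(-1 + \left(-240\right)^{2} + 2 \left(-240\right)\right) = -144919 - - 240 \left(-1 + 57600 - 480\right) = -144919 - \left(-240\right) 57119 = -144919 - -13708560 = -144919 + 13708560 = 13563641$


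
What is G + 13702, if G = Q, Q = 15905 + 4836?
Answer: 34443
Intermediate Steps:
Q = 20741
G = 20741
G + 13702 = 20741 + 13702 = 34443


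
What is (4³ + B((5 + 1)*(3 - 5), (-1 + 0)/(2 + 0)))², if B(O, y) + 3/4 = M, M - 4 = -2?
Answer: 68121/16 ≈ 4257.6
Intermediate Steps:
M = 2 (M = 4 - 2 = 2)
B(O, y) = 5/4 (B(O, y) = -¾ + 2 = 5/4)
(4³ + B((5 + 1)*(3 - 5), (-1 + 0)/(2 + 0)))² = (4³ + 5/4)² = (64 + 5/4)² = (261/4)² = 68121/16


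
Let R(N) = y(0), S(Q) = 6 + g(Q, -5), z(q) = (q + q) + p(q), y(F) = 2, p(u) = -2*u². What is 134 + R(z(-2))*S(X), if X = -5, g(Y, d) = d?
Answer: 136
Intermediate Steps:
z(q) = -2*q² + 2*q (z(q) = (q + q) - 2*q² = 2*q - 2*q² = -2*q² + 2*q)
S(Q) = 1 (S(Q) = 6 - 5 = 1)
R(N) = 2
134 + R(z(-2))*S(X) = 134 + 2*1 = 134 + 2 = 136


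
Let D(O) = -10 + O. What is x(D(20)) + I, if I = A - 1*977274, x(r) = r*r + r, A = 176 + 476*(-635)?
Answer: -1279248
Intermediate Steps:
A = -302084 (A = 176 - 302260 = -302084)
x(r) = r + r² (x(r) = r² + r = r + r²)
I = -1279358 (I = -302084 - 1*977274 = -302084 - 977274 = -1279358)
x(D(20)) + I = (-10 + 20)*(1 + (-10 + 20)) - 1279358 = 10*(1 + 10) - 1279358 = 10*11 - 1279358 = 110 - 1279358 = -1279248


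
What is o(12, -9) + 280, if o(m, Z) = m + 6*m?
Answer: 364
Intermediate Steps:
o(m, Z) = 7*m
o(12, -9) + 280 = 7*12 + 280 = 84 + 280 = 364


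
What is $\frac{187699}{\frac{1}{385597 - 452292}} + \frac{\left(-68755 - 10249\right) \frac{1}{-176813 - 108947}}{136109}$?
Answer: $- \frac{121726048710944323049}{9723626960} \approx -1.2519 \cdot 10^{10}$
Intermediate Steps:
$\frac{187699}{\frac{1}{385597 - 452292}} + \frac{\left(-68755 - 10249\right) \frac{1}{-176813 - 108947}}{136109} = \frac{187699}{\frac{1}{-66695}} + - \frac{79004}{-285760} \cdot \frac{1}{136109} = \frac{187699}{- \frac{1}{66695}} + \left(-79004\right) \left(- \frac{1}{285760}\right) \frac{1}{136109} = 187699 \left(-66695\right) + \frac{19751}{71440} \cdot \frac{1}{136109} = -12518584805 + \frac{19751}{9723626960} = - \frac{121726048710944323049}{9723626960}$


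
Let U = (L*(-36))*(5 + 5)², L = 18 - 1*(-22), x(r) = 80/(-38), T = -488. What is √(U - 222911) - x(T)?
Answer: 40/19 + I*√366911 ≈ 2.1053 + 605.73*I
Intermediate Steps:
x(r) = -40/19 (x(r) = 80*(-1/38) = -40/19)
L = 40 (L = 18 + 22 = 40)
U = -144000 (U = (40*(-36))*(5 + 5)² = -1440*10² = -1440*100 = -144000)
√(U - 222911) - x(T) = √(-144000 - 222911) - 1*(-40/19) = √(-366911) + 40/19 = I*√366911 + 40/19 = 40/19 + I*√366911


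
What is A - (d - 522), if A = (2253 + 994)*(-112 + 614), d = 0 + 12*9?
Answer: 1630408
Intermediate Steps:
d = 108 (d = 0 + 108 = 108)
A = 1629994 (A = 3247*502 = 1629994)
A - (d - 522) = 1629994 - (108 - 522) = 1629994 - 1*(-414) = 1629994 + 414 = 1630408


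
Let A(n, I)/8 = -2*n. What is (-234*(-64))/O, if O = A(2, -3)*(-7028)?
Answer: 117/1757 ≈ 0.066591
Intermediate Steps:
A(n, I) = -16*n (A(n, I) = 8*(-2*n) = -16*n)
O = 224896 (O = -16*2*(-7028) = -32*(-7028) = 224896)
(-234*(-64))/O = -234*(-64)/224896 = 14976*(1/224896) = 117/1757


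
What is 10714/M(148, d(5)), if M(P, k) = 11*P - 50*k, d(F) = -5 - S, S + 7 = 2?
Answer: 487/74 ≈ 6.5811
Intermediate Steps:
S = -5 (S = -7 + 2 = -5)
d(F) = 0 (d(F) = -5 - 1*(-5) = -5 + 5 = 0)
M(P, k) = -50*k + 11*P
10714/M(148, d(5)) = 10714/(-50*0 + 11*148) = 10714/(0 + 1628) = 10714/1628 = 10714*(1/1628) = 487/74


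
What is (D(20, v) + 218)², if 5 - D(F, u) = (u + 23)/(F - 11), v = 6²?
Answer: 3794704/81 ≈ 46848.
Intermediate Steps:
v = 36
D(F, u) = 5 - (23 + u)/(-11 + F) (D(F, u) = 5 - (u + 23)/(F - 11) = 5 - (23 + u)/(-11 + F))
(D(20, v) + 218)² = ((-78 - 1*36 + 5*20)/(-11 + 20) + 218)² = ((-78 - 36 + 100)/9 + 218)² = ((⅑)*(-14) + 218)² = (-14/9 + 218)² = (1948/9)² = 3794704/81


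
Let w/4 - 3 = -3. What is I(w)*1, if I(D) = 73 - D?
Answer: 73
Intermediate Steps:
w = 0 (w = 12 + 4*(-3) = 12 - 12 = 0)
I(w)*1 = (73 - 1*0)*1 = (73 + 0)*1 = 73*1 = 73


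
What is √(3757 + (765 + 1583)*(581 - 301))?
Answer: √661197 ≈ 813.14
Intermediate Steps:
√(3757 + (765 + 1583)*(581 - 301)) = √(3757 + 2348*280) = √(3757 + 657440) = √661197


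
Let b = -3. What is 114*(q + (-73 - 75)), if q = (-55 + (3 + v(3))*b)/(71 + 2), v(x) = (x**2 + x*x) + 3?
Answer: -1246134/73 ≈ -17070.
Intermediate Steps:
v(x) = 3 + 2*x**2 (v(x) = (x**2 + x**2) + 3 = 2*x**2 + 3 = 3 + 2*x**2)
q = -127/73 (q = (-55 + (3 + (3 + 2*3**2))*(-3))/(71 + 2) = (-55 + (3 + (3 + 2*9))*(-3))/73 = (-55 + (3 + (3 + 18))*(-3))*(1/73) = (-55 + (3 + 21)*(-3))*(1/73) = (-55 + 24*(-3))*(1/73) = (-55 - 72)*(1/73) = -127*1/73 = -127/73 ≈ -1.7397)
114*(q + (-73 - 75)) = 114*(-127/73 + (-73 - 75)) = 114*(-127/73 - 148) = 114*(-10931/73) = -1246134/73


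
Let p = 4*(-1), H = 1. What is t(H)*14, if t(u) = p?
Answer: -56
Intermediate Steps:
p = -4
t(u) = -4
t(H)*14 = -4*14 = -56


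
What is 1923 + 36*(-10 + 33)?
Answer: 2751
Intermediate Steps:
1923 + 36*(-10 + 33) = 1923 + 36*23 = 1923 + 828 = 2751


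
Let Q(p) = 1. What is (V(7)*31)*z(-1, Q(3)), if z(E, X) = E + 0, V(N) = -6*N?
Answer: 1302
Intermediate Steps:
z(E, X) = E
(V(7)*31)*z(-1, Q(3)) = (-6*7*31)*(-1) = -42*31*(-1) = -1302*(-1) = 1302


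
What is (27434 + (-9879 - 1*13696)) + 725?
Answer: 4584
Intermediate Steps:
(27434 + (-9879 - 1*13696)) + 725 = (27434 + (-9879 - 13696)) + 725 = (27434 - 23575) + 725 = 3859 + 725 = 4584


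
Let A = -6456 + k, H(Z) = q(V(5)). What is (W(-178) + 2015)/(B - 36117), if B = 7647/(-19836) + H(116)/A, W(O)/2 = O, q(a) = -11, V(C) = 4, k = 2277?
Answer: -15280246044/332659732885 ≈ -0.045934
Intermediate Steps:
W(O) = 2*O
H(Z) = -11
A = -4179 (A = -6456 + 2277 = -4179)
B = -3526513/9210516 (B = 7647/(-19836) - 11/(-4179) = 7647*(-1/19836) - 11*(-1/4179) = -2549/6612 + 11/4179 = -3526513/9210516 ≈ -0.38288)
(W(-178) + 2015)/(B - 36117) = (2*(-178) + 2015)/(-3526513/9210516 - 36117) = (-356 + 2015)/(-332659732885/9210516) = 1659*(-9210516/332659732885) = -15280246044/332659732885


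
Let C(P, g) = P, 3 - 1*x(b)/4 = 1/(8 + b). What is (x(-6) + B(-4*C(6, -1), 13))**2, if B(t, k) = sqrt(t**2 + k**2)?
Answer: (10 + sqrt(745))**2 ≈ 1390.9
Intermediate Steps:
x(b) = 12 - 4/(8 + b)
B(t, k) = sqrt(k**2 + t**2)
(x(-6) + B(-4*C(6, -1), 13))**2 = (4*(23 + 3*(-6))/(8 - 6) + sqrt(13**2 + (-4*6)**2))**2 = (4*(23 - 18)/2 + sqrt(169 + (-24)**2))**2 = (4*(1/2)*5 + sqrt(169 + 576))**2 = (10 + sqrt(745))**2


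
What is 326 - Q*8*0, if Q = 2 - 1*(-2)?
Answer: 326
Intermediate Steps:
Q = 4 (Q = 2 + 2 = 4)
326 - Q*8*0 = 326 - 4*8*0 = 326 - 32*0 = 326 - 1*0 = 326 + 0 = 326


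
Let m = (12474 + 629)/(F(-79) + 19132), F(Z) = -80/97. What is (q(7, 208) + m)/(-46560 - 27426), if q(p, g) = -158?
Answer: 291933401/137297595864 ≈ 0.0021263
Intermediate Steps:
F(Z) = -80/97 (F(Z) = -80*1/97 = -80/97)
m = 1270991/1855724 (m = (12474 + 629)/(-80/97 + 19132) = 13103/(1855724/97) = 13103*(97/1855724) = 1270991/1855724 ≈ 0.68490)
(q(7, 208) + m)/(-46560 - 27426) = (-158 + 1270991/1855724)/(-46560 - 27426) = -291933401/1855724/(-73986) = -291933401/1855724*(-1/73986) = 291933401/137297595864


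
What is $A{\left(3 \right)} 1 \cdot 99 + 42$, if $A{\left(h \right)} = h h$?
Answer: $933$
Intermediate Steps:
$A{\left(h \right)} = h^{2}$
$A{\left(3 \right)} 1 \cdot 99 + 42 = 3^{2} \cdot 1 \cdot 99 + 42 = 9 \cdot 1 \cdot 99 + 42 = 9 \cdot 99 + 42 = 891 + 42 = 933$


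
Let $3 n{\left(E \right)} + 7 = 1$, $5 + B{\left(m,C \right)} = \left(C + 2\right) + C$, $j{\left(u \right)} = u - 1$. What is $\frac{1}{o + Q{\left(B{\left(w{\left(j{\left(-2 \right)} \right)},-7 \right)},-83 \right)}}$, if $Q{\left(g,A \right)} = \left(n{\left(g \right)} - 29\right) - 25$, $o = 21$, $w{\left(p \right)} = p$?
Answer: $- \frac{1}{35} \approx -0.028571$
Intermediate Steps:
$j{\left(u \right)} = -1 + u$
$B{\left(m,C \right)} = -3 + 2 C$ ($B{\left(m,C \right)} = -5 + \left(\left(C + 2\right) + C\right) = -5 + \left(\left(2 + C\right) + C\right) = -5 + \left(2 + 2 C\right) = -3 + 2 C$)
$n{\left(E \right)} = -2$ ($n{\left(E \right)} = - \frac{7}{3} + \frac{1}{3} \cdot 1 = - \frac{7}{3} + \frac{1}{3} = -2$)
$Q{\left(g,A \right)} = -56$ ($Q{\left(g,A \right)} = \left(-2 - 29\right) - 25 = -31 - 25 = -56$)
$\frac{1}{o + Q{\left(B{\left(w{\left(j{\left(-2 \right)} \right)},-7 \right)},-83 \right)}} = \frac{1}{21 - 56} = \frac{1}{-35} = - \frac{1}{35}$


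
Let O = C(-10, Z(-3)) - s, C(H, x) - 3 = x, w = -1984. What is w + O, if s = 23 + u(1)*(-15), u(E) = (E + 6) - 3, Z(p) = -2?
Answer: -1946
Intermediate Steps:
C(H, x) = 3 + x
u(E) = 3 + E (u(E) = (6 + E) - 3 = 3 + E)
s = -37 (s = 23 + (3 + 1)*(-15) = 23 + 4*(-15) = 23 - 60 = -37)
O = 38 (O = (3 - 2) - 1*(-37) = 1 + 37 = 38)
w + O = -1984 + 38 = -1946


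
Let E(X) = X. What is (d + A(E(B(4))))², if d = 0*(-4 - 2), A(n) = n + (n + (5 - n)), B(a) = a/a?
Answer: 36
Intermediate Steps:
B(a) = 1
A(n) = 5 + n (A(n) = n + 5 = 5 + n)
d = 0 (d = 0*(-6) = 0)
(d + A(E(B(4))))² = (0 + (5 + 1))² = (0 + 6)² = 6² = 36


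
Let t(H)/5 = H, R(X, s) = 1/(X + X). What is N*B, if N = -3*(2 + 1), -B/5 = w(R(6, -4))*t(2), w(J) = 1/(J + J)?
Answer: 2700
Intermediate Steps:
R(X, s) = 1/(2*X)
w(J) = 1/(2*J)
t(H) = 5*H
B = -300 (B = -5*1/(2*(((½)/6)))*5*2 = -5*1/(2*(((½)*(⅙))))*10 = -5*1/(2*(1/12))*10 = -5*(½)*12*10 = -30*10 = -5*60 = -300)
N = -9 (N = -3*3 = -9)
N*B = -9*(-300) = 2700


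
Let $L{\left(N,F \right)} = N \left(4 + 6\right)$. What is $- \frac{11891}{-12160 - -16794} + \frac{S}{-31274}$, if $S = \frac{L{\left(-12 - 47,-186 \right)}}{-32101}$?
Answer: $- \frac{5968847407297}{2326098103658} \approx -2.566$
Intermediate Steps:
$L{\left(N,F \right)} = 10 N$ ($L{\left(N,F \right)} = N 10 = 10 N$)
$S = \frac{590}{32101}$ ($S = \frac{10 \left(-12 - 47\right)}{-32101} = 10 \left(-59\right) \left(- \frac{1}{32101}\right) = \left(-590\right) \left(- \frac{1}{32101}\right) = \frac{590}{32101} \approx 0.018379$)
$- \frac{11891}{-12160 - -16794} + \frac{S}{-31274} = - \frac{11891}{-12160 - -16794} + \frac{590}{32101 \left(-31274\right)} = - \frac{11891}{-12160 + 16794} + \frac{590}{32101} \left(- \frac{1}{31274}\right) = - \frac{11891}{4634} - \frac{295}{501963337} = - \frac{5968847407297}{2326098103658}$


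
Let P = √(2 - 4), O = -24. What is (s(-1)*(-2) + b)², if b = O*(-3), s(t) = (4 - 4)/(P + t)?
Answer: 5184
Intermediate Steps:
P = I*√2 (P = √(-2) = I*√2 ≈ 1.4142*I)
s(t) = 0 (s(t) = (4 - 4)/(I*√2 + t) = 0/(t + I*√2) = 0)
b = 72 (b = -24*(-3) = 72)
(s(-1)*(-2) + b)² = (0*(-2) + 72)² = (0 + 72)² = 72² = 5184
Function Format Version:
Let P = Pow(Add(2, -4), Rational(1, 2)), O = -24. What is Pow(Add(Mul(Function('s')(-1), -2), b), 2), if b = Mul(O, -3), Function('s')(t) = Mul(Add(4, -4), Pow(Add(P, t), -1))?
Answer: 5184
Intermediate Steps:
P = Mul(I, Pow(2, Rational(1, 2))) (P = Pow(-2, Rational(1, 2)) = Mul(I, Pow(2, Rational(1, 2))) ≈ Mul(1.4142, I))
Function('s')(t) = 0 (Function('s')(t) = Mul(Add(4, -4), Pow(Add(Mul(I, Pow(2, Rational(1, 2))), t), -1)) = Mul(0, Pow(Add(t, Mul(I, Pow(2, Rational(1, 2)))), -1)) = 0)
b = 72 (b = Mul(-24, -3) = 72)
Pow(Add(Mul(Function('s')(-1), -2), b), 2) = Pow(Add(Mul(0, -2), 72), 2) = Pow(Add(0, 72), 2) = Pow(72, 2) = 5184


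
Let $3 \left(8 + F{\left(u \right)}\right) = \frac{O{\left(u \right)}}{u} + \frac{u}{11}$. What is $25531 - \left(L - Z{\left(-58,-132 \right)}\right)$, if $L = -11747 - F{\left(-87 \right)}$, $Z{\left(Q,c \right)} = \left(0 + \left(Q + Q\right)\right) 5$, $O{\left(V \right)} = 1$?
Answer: $\frac{105329410}{2871} \approx 36687.0$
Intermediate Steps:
$Z{\left(Q,c \right)} = 10 Q$ ($Z{\left(Q,c \right)} = \left(0 + 2 Q\right) 5 = 2 Q 5 = 10 Q$)
$F{\left(u \right)} = -8 + \frac{1}{3 u} + \frac{u}{33}$ ($F{\left(u \right)} = -8 + \frac{1 \frac{1}{u} + \frac{u}{11}}{3} = -8 + \frac{\frac{1}{u} + u \frac{1}{11}}{3} = -8 + \frac{\frac{1}{u} + \frac{u}{11}}{3} = -8 + \left(\frac{1}{3 u} + \frac{u}{33}\right) = -8 + \frac{1}{3 u} + \frac{u}{33}$)
$L = - \frac{33695089}{2871}$ ($L = -11747 - \frac{11 - 87 \left(-264 - 87\right)}{33 \left(-87\right)} = -11747 - \frac{1}{33} \left(- \frac{1}{87}\right) \left(11 - -30537\right) = -11747 - \frac{1}{33} \left(- \frac{1}{87}\right) \left(11 + 30537\right) = -11747 - \frac{1}{33} \left(- \frac{1}{87}\right) 30548 = -11747 - - \frac{30548}{2871} = -11747 + \frac{30548}{2871} = - \frac{33695089}{2871} \approx -11736.0$)
$25531 - \left(L - Z{\left(-58,-132 \right)}\right) = 25531 + \left(10 \left(-58\right) - - \frac{33695089}{2871}\right) = 25531 + \left(-580 + \frac{33695089}{2871}\right) = 25531 + \frac{32029909}{2871} = \frac{105329410}{2871}$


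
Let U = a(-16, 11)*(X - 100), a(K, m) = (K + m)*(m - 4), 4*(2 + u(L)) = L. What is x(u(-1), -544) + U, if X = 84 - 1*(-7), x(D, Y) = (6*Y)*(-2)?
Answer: 6843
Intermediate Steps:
u(L) = -2 + L/4
a(K, m) = (-4 + m)*(K + m) (a(K, m) = (K + m)*(-4 + m) = (-4 + m)*(K + m))
x(D, Y) = -12*Y
X = 91 (X = 84 + 7 = 91)
U = 315 (U = (11² - 4*(-16) - 4*11 - 16*11)*(91 - 100) = (121 + 64 - 44 - 176)*(-9) = -35*(-9) = 315)
x(u(-1), -544) + U = -12*(-544) + 315 = 6528 + 315 = 6843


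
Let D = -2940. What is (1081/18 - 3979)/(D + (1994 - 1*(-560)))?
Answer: 70541/6948 ≈ 10.153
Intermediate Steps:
(1081/18 - 3979)/(D + (1994 - 1*(-560))) = (1081/18 - 3979)/(-2940 + (1994 - 1*(-560))) = (1081*(1/18) - 3979)/(-2940 + (1994 + 560)) = (1081/18 - 3979)/(-2940 + 2554) = -70541/18/(-386) = -70541/18*(-1/386) = 70541/6948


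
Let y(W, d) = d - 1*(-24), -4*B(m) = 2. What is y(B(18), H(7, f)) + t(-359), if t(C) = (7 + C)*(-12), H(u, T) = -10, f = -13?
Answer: 4238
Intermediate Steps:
B(m) = -1/2 (B(m) = -1/4*2 = -1/2)
y(W, d) = 24 + d (y(W, d) = d + 24 = 24 + d)
t(C) = -84 - 12*C
y(B(18), H(7, f)) + t(-359) = (24 - 10) + (-84 - 12*(-359)) = 14 + (-84 + 4308) = 14 + 4224 = 4238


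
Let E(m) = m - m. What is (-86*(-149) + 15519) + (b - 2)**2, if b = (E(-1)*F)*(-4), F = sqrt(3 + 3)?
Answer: 28337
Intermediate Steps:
E(m) = 0
F = sqrt(6) ≈ 2.4495
b = 0 (b = (0*sqrt(6))*(-4) = 0*(-4) = 0)
(-86*(-149) + 15519) + (b - 2)**2 = (-86*(-149) + 15519) + (0 - 2)**2 = (12814 + 15519) + (-2)**2 = 28333 + 4 = 28337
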